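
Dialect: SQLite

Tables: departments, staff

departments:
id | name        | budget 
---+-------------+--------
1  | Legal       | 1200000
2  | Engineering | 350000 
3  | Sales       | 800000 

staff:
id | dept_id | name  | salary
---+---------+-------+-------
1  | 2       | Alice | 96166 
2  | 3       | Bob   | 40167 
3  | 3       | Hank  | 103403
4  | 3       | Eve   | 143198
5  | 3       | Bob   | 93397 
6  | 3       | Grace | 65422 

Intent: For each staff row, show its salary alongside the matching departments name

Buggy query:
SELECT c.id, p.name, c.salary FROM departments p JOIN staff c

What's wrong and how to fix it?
Bug: JOIN with no ON clause produces a cartesian product; every staff row pairs with every departments row

Fix: Specify the join condition linking the foreign key to the parent id

Corrected query:
SELECT c.id, p.name, c.salary FROM departments p JOIN staff c ON c.dept_id = p.id

Result:
id | name        | salary
---+-------------+-------
1  | Engineering | 96166 
2  | Sales       | 40167 
3  | Sales       | 103403
4  | Sales       | 143198
5  | Sales       | 93397 
6  | Sales       | 65422 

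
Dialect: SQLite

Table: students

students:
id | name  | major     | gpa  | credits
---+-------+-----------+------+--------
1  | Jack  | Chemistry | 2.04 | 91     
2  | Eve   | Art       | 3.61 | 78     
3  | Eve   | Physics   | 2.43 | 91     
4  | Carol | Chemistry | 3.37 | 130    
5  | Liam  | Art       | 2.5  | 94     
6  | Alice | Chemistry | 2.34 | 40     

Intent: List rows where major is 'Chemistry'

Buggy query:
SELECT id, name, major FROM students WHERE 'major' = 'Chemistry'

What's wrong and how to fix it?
Bug: Single quotes denote string literals in SQL; the column name is being compared as a constant string

Fix: Remove the quotes around the column name (or use double quotes for an identifier)

Corrected query:
SELECT id, name, major FROM students WHERE major = 'Chemistry'

Result:
id | name  | major    
---+-------+----------
1  | Jack  | Chemistry
4  | Carol | Chemistry
6  | Alice | Chemistry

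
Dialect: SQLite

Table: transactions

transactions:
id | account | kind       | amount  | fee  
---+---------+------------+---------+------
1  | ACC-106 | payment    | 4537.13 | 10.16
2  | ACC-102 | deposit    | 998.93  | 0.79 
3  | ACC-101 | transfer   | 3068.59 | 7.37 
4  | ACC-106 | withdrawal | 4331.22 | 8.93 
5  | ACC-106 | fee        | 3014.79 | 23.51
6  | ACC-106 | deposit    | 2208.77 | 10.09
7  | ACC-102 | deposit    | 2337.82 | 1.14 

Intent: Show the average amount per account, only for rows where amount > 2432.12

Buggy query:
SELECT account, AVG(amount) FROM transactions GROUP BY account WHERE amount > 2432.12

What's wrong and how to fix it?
Bug: Row-level WHERE must come before GROUP BY in the clause order

Fix: Place WHERE between FROM and GROUP BY

Corrected query:
SELECT account, AVG(amount) FROM transactions WHERE amount > 2432.12 GROUP BY account

Result:
account | AVG(amount)
--------+------------
ACC-101 | 3068.59    
ACC-106 | 3961.046667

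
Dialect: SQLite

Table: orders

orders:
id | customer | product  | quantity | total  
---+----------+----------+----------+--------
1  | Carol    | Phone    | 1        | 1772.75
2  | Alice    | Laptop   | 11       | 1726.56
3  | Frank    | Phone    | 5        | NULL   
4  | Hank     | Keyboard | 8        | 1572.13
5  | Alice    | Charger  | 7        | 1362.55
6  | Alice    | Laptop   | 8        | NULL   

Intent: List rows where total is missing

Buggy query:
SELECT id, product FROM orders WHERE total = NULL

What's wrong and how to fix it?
Bug: '= NULL' is always unknown in SQL three-valued logic, so no rows match

Fix: Use IS NULL to test for NULL

Corrected query:
SELECT id, product FROM orders WHERE total IS NULL

Result:
id | product
---+--------
3  | Phone  
6  | Laptop 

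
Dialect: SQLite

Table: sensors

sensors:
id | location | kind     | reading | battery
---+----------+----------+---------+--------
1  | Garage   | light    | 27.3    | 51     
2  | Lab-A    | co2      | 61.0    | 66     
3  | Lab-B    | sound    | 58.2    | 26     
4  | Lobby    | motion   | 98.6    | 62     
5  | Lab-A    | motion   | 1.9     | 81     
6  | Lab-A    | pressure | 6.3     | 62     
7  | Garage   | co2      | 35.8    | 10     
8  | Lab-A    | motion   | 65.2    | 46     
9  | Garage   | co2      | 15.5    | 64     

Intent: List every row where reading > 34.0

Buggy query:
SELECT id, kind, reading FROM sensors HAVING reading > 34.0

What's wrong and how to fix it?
Bug: This is a non-aggregate query (no GROUP BY, no aggregates), so in SQLite the HAVING clause is invalid here; a row-level condition belongs in WHERE

Fix: Use WHERE for row-level filtering

Corrected query:
SELECT id, kind, reading FROM sensors WHERE reading > 34.0

Result:
id | kind   | reading
---+--------+--------
2  | co2    | 61     
3  | sound  | 58.2   
4  | motion | 98.6   
7  | co2    | 35.8   
8  | motion | 65.2   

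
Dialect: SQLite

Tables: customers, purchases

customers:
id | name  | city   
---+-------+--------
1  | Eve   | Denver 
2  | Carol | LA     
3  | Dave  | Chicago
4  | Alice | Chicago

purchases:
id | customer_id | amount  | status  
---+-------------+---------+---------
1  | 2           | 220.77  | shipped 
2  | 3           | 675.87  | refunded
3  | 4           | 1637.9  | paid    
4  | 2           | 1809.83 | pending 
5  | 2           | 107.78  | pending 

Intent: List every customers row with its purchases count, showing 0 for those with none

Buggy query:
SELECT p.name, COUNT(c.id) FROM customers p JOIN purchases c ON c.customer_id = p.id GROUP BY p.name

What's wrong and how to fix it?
Bug: INNER JOIN drops customers rows that have no matching purchases rows

Fix: Use LEFT JOIN so parents without children still appear (COUNT(c.id) gives 0)

Corrected query:
SELECT p.name, COUNT(c.id) FROM customers p LEFT JOIN purchases c ON c.customer_id = p.id GROUP BY p.name

Result:
name  | COUNT(c.id)
------+------------
Alice | 1          
Carol | 3          
Dave  | 1          
Eve   | 0          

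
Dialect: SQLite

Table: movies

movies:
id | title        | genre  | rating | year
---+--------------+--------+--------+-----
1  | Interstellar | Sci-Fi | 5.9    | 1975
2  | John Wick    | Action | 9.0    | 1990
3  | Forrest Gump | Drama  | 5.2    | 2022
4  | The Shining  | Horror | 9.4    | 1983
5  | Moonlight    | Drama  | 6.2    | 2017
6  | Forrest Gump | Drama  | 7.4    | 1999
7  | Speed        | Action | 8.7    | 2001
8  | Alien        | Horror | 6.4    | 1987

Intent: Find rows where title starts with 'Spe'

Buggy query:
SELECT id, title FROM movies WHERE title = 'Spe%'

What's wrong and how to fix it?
Bug: '=' compares the literal string including the % character; pattern matching needs LIKE

Fix: Use LIKE for wildcard pattern matching

Corrected query:
SELECT id, title FROM movies WHERE title LIKE 'Spe%'

Result:
id | title
---+------
7  | Speed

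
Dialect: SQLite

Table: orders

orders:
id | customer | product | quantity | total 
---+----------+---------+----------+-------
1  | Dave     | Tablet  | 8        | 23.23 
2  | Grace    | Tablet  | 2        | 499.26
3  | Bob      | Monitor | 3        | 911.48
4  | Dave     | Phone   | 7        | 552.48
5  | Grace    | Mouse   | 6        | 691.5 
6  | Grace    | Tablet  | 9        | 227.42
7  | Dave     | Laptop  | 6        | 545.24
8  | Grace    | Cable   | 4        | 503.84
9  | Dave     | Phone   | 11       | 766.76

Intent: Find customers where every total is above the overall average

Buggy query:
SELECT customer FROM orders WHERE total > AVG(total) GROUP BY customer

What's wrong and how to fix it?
Bug: AVG() is an aggregate; it can't sit directly in WHERE

Fix: Use a subquery for AVG and a HAVING MIN(...) filter so the condition holds for every row in the group

Corrected query:
SELECT customer FROM orders GROUP BY customer HAVING MIN(total) > (SELECT AVG(total) FROM orders)

Result:
customer
--------
Bob     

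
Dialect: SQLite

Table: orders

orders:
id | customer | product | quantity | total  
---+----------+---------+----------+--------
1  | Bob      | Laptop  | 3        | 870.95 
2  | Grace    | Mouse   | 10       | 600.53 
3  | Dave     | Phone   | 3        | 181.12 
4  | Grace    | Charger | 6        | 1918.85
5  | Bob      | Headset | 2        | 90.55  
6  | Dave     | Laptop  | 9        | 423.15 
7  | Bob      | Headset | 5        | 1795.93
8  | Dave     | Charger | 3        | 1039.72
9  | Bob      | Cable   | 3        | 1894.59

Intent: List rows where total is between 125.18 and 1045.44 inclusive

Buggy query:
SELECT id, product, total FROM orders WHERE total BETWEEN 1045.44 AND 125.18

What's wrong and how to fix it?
Bug: The bounds are reversed; BETWEEN a AND b requires a <= b to match anything

Fix: Swap the bounds so the smaller value comes first

Corrected query:
SELECT id, product, total FROM orders WHERE total BETWEEN 125.18 AND 1045.44

Result:
id | product | total  
---+---------+--------
1  | Laptop  | 870.95 
2  | Mouse   | 600.53 
3  | Phone   | 181.12 
6  | Laptop  | 423.15 
8  | Charger | 1039.72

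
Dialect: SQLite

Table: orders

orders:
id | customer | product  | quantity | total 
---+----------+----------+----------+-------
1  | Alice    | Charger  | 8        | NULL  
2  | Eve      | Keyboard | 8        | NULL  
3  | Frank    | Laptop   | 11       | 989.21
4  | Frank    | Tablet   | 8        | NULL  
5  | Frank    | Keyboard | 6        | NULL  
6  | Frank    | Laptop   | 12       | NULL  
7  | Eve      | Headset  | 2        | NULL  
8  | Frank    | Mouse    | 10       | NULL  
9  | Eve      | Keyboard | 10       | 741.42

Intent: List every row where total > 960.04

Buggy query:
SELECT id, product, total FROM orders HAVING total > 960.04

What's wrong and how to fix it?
Bug: HAVING filters the output of aggregation, but this query has no GROUP BY and no aggregate functions, so SQLite rejects it (HAVING clause on a non-aggregate query); the condition here is per row

Fix: Use WHERE for row-level filtering

Corrected query:
SELECT id, product, total FROM orders WHERE total > 960.04

Result:
id | product | total 
---+---------+-------
3  | Laptop  | 989.21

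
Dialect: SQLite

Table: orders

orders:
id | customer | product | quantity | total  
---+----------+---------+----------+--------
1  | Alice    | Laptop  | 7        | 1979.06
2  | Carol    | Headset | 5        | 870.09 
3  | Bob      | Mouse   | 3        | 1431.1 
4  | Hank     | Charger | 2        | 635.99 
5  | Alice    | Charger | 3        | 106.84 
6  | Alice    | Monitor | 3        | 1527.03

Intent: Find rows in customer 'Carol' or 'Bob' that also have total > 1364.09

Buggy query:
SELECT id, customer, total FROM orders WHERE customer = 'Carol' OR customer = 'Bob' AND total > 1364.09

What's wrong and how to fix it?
Bug: AND binds tighter than OR, so this parses as customer = 'Carol' OR (customer = 'Bob' AND total > 1364.09)

Fix: Add parentheses around the OR so the AND applies to both alternatives

Corrected query:
SELECT id, customer, total FROM orders WHERE (customer = 'Carol' OR customer = 'Bob') AND total > 1364.09

Result:
id | customer | total 
---+----------+-------
3  | Bob      | 1431.1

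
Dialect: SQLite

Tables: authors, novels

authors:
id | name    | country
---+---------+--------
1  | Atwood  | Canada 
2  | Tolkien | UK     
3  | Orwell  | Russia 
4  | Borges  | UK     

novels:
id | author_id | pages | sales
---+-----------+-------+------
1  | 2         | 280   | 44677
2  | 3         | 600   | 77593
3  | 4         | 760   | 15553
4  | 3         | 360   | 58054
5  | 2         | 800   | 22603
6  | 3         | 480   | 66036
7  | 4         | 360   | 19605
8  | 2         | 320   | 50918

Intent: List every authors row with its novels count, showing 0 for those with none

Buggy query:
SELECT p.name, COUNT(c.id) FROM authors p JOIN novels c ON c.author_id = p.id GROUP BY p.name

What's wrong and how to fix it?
Bug: INNER JOIN drops authors rows that have no matching novels rows

Fix: Use LEFT JOIN so parents without children still appear (COUNT(c.id) gives 0)

Corrected query:
SELECT p.name, COUNT(c.id) FROM authors p LEFT JOIN novels c ON c.author_id = p.id GROUP BY p.name

Result:
name    | COUNT(c.id)
--------+------------
Atwood  | 0          
Borges  | 2          
Orwell  | 3          
Tolkien | 3          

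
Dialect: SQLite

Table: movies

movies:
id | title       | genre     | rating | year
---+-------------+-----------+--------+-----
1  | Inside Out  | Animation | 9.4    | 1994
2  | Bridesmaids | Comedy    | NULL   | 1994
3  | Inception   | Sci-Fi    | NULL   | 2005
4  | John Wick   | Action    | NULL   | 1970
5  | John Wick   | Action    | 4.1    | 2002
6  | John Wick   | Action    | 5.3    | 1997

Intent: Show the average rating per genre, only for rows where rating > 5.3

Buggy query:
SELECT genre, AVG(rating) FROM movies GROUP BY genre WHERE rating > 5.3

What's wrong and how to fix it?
Bug: Row-level WHERE must come before GROUP BY in the clause order

Fix: Move the WHERE clause before GROUP BY

Corrected query:
SELECT genre, AVG(rating) FROM movies WHERE rating > 5.3 GROUP BY genre

Result:
genre     | AVG(rating)
----------+------------
Animation | 9.4        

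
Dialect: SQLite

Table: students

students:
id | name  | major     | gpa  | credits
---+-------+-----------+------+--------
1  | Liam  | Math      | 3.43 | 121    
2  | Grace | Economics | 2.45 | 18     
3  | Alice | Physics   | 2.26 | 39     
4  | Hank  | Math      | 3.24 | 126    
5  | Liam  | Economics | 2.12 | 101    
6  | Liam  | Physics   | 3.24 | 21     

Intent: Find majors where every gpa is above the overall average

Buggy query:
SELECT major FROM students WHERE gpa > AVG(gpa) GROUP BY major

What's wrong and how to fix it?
Bug: WHERE evaluates per row before aggregation, so AVG() is unavailable

Fix: Use a subquery for AVG and a HAVING MIN(...) filter so the condition holds for every row in the group

Corrected query:
SELECT major FROM students GROUP BY major HAVING MIN(gpa) > (SELECT AVG(gpa) FROM students)

Result:
major
-----
Math 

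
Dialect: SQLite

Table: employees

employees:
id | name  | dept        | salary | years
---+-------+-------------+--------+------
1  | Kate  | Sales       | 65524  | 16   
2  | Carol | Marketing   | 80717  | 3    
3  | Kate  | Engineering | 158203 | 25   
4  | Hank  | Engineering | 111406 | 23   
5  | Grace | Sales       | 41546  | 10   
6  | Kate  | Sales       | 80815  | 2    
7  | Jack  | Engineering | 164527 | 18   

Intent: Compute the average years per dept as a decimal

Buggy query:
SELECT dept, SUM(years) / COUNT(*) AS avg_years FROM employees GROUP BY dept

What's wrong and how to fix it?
Bug: Both operands are integers, so '/' performs integer division and truncates

Fix: Cast one side to REAL so the division keeps the fractional part

Corrected query:
SELECT dept, SUM(years) * 1.0 / COUNT(*) AS avg_years FROM employees GROUP BY dept

Result:
dept        | avg_years
------------+----------
Engineering | 22       
Marketing   | 3        
Sales       | 9.333333 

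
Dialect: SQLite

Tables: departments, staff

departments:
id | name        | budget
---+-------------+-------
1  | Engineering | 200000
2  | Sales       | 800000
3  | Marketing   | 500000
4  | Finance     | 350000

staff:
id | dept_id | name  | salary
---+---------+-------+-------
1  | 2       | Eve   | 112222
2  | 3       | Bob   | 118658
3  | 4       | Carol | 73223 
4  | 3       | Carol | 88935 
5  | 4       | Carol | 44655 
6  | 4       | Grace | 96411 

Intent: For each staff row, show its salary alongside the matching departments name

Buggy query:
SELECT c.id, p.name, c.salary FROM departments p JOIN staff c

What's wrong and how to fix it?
Bug: Missing join condition: each staff row is matched to all departments rows instead of just its own

Fix: Add ON c.dept_id = p.id to the JOIN

Corrected query:
SELECT c.id, p.name, c.salary FROM departments p JOIN staff c ON c.dept_id = p.id

Result:
id | name      | salary
---+-----------+-------
1  | Sales     | 112222
2  | Marketing | 118658
3  | Finance   | 73223 
4  | Marketing | 88935 
5  | Finance   | 44655 
6  | Finance   | 96411 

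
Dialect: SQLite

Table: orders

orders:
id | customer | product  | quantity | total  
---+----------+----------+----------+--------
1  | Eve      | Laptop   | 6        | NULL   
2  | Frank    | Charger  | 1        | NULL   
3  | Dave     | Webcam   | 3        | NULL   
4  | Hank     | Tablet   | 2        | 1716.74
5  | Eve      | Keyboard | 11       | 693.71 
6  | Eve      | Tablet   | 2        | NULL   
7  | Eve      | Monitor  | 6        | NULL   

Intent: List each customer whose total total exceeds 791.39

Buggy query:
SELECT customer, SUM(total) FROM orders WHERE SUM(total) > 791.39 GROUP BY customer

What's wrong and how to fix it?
Bug: Aggregate functions cannot appear in a WHERE clause

Fix: Use HAVING (which filters groups after aggregation) instead of WHERE

Corrected query:
SELECT customer, SUM(total) FROM orders GROUP BY customer HAVING SUM(total) > 791.39

Result:
customer | SUM(total)
---------+-----------
Hank     | 1716.74   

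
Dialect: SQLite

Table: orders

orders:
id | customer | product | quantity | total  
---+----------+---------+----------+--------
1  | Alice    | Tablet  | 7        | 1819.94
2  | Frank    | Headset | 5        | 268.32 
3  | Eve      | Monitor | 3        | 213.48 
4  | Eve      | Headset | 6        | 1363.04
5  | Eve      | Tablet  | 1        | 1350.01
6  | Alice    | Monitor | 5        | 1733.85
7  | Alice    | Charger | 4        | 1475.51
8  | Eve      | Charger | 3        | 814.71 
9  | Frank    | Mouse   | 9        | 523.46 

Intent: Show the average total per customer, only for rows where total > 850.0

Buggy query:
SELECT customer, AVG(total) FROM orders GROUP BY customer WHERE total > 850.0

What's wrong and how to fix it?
Bug: Row-level WHERE must come before GROUP BY in the clause order

Fix: Move the WHERE clause before GROUP BY

Corrected query:
SELECT customer, AVG(total) FROM orders WHERE total > 850.0 GROUP BY customer

Result:
customer | AVG(total) 
---------+------------
Alice    | 1676.433333
Eve      | 1356.525   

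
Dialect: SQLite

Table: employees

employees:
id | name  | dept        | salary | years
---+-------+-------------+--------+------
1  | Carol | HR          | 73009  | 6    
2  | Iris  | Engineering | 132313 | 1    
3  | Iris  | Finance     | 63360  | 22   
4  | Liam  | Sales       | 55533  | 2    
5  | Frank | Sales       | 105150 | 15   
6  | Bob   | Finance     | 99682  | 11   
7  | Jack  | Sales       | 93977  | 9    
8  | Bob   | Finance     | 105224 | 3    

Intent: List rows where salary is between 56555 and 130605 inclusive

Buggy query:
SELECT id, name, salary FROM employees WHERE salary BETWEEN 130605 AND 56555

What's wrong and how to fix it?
Bug: The bounds are reversed; BETWEEN a AND b requires a <= b to match anything

Fix: Write BETWEEN 56555 AND 130605

Corrected query:
SELECT id, name, salary FROM employees WHERE salary BETWEEN 56555 AND 130605

Result:
id | name  | salary
---+-------+-------
1  | Carol | 73009 
3  | Iris  | 63360 
5  | Frank | 105150
6  | Bob   | 99682 
7  | Jack  | 93977 
8  | Bob   | 105224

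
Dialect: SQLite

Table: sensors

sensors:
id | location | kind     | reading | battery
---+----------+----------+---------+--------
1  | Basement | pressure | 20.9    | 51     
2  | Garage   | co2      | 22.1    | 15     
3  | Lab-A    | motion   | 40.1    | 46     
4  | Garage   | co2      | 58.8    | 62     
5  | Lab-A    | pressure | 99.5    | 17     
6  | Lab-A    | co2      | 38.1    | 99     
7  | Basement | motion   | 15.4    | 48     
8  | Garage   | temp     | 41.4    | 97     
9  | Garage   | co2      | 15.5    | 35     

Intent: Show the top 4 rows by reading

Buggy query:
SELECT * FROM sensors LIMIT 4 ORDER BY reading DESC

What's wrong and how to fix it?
Bug: ORDER BY cannot follow LIMIT; LIMIT is the final clause

Fix: Swap the clauses: ORDER BY first, then LIMIT

Corrected query:
SELECT * FROM sensors ORDER BY reading DESC LIMIT 4

Result:
id | location | kind     | reading | battery
---+----------+----------+---------+--------
5  | Lab-A    | pressure | 99.5    | 17     
4  | Garage   | co2      | 58.8    | 62     
8  | Garage   | temp     | 41.4    | 97     
3  | Lab-A    | motion   | 40.1    | 46     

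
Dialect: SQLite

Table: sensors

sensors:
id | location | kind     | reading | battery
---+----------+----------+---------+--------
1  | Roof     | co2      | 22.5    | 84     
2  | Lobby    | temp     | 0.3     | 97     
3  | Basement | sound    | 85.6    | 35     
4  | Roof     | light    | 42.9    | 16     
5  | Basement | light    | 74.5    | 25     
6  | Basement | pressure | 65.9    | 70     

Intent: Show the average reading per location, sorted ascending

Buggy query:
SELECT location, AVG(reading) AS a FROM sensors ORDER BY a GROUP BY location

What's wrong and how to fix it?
Bug: GROUP BY must precede ORDER BY

Fix: Move ORDER BY to the end, after GROUP BY

Corrected query:
SELECT location, AVG(reading) AS a FROM sensors GROUP BY location ORDER BY a

Result:
location | a        
---------+----------
Lobby    | 0.3      
Roof     | 32.7     
Basement | 75.333333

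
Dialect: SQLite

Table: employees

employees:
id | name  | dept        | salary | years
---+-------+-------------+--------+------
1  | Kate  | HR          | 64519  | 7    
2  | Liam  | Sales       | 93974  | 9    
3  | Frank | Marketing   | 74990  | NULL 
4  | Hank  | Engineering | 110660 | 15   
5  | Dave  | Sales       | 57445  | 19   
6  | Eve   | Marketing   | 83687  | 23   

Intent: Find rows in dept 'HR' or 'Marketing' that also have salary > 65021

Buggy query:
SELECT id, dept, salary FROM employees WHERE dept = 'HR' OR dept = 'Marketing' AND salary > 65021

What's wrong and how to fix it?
Bug: Without parentheses, AND is evaluated before OR, so the salary filter only applies to the 'Marketing' branch

Fix: Add parentheses around the OR so the AND applies to both alternatives

Corrected query:
SELECT id, dept, salary FROM employees WHERE (dept = 'HR' OR dept = 'Marketing') AND salary > 65021

Result:
id | dept      | salary
---+-----------+-------
3  | Marketing | 74990 
6  | Marketing | 83687 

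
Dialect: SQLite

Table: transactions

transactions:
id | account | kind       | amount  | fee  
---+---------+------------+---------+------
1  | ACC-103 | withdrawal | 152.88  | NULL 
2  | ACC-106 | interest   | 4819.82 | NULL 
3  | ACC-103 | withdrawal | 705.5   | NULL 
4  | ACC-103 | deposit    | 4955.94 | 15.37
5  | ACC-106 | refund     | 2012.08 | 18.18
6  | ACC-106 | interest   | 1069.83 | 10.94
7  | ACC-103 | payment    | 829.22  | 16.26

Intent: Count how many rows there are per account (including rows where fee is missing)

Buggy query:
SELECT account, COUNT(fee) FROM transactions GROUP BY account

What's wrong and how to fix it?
Bug: COUNT(fee) skips NULLs, so groups with missing fee are undercounted

Fix: Use COUNT(*) to count all rows regardless of NULL

Corrected query:
SELECT account, COUNT(*) FROM transactions GROUP BY account

Result:
account | COUNT(*)
--------+---------
ACC-103 | 4       
ACC-106 | 3       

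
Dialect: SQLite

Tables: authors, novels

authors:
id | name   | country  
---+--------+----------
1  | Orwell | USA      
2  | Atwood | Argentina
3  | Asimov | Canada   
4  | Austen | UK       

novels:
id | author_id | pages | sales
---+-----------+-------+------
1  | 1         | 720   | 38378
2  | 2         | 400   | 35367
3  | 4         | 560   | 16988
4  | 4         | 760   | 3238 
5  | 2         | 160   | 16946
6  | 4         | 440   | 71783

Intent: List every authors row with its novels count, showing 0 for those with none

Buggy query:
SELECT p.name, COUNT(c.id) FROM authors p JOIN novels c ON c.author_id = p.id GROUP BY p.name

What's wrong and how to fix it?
Bug: INNER JOIN drops authors rows that have no matching novels rows

Fix: Switch to LEFT JOIN to retain unmatched parent rows

Corrected query:
SELECT p.name, COUNT(c.id) FROM authors p LEFT JOIN novels c ON c.author_id = p.id GROUP BY p.name

Result:
name   | COUNT(c.id)
-------+------------
Asimov | 0          
Atwood | 2          
Austen | 3          
Orwell | 1          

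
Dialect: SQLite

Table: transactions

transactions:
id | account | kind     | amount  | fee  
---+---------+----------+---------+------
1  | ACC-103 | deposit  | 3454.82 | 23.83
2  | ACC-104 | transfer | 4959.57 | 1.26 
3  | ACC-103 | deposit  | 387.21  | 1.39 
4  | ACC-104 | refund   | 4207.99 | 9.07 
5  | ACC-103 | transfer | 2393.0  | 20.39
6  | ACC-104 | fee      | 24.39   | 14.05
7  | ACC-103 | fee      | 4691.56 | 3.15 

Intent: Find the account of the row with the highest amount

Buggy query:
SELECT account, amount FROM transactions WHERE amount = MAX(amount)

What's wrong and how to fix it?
Bug: MAX(amount) is an aggregate and cannot be used directly in WHERE

Fix: Wrap MAX in a scalar subquery so WHERE compares against a single value

Corrected query:
SELECT account, amount FROM transactions WHERE amount = (SELECT MAX(amount) FROM transactions)

Result:
account | amount 
--------+--------
ACC-104 | 4959.57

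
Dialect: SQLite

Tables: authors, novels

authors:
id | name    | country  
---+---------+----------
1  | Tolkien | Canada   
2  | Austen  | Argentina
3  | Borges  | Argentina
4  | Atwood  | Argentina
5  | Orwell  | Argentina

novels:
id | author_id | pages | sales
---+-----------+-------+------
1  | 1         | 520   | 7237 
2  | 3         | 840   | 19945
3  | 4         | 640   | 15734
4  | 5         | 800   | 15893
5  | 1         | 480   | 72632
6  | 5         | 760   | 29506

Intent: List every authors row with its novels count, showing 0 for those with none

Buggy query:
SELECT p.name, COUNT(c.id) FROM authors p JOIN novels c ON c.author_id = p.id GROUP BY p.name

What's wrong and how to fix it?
Bug: INNER JOIN drops authors rows that have no matching novels rows

Fix: Switch to LEFT JOIN to retain unmatched parent rows

Corrected query:
SELECT p.name, COUNT(c.id) FROM authors p LEFT JOIN novels c ON c.author_id = p.id GROUP BY p.name

Result:
name    | COUNT(c.id)
--------+------------
Atwood  | 1          
Austen  | 0          
Borges  | 1          
Orwell  | 2          
Tolkien | 2          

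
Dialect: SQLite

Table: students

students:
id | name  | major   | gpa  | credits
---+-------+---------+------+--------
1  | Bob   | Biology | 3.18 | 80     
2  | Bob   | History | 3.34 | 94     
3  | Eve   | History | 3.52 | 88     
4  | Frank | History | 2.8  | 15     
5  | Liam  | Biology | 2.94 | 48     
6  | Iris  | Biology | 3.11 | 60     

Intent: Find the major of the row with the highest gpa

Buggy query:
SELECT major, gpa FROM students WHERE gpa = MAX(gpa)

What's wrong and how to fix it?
Bug: WHERE is evaluated per row; an aggregate over the whole table isn't defined there

Fix: Wrap MAX in a scalar subquery so WHERE compares against a single value

Corrected query:
SELECT major, gpa FROM students WHERE gpa = (SELECT MAX(gpa) FROM students)

Result:
major   | gpa 
--------+-----
History | 3.52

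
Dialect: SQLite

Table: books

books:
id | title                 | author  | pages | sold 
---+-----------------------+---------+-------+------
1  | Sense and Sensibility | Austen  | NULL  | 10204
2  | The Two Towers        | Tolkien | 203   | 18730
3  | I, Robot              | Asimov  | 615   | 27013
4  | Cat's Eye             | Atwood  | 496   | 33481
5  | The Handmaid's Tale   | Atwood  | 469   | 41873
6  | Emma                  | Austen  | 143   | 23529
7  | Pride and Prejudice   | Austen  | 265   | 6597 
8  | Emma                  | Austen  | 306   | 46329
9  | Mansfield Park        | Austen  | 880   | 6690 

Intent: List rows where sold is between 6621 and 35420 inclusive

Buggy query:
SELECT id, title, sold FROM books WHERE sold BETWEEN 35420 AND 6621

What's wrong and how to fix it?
Bug: The bounds are reversed; BETWEEN a AND b requires a <= b to match anything

Fix: Write BETWEEN 6621 AND 35420

Corrected query:
SELECT id, title, sold FROM books WHERE sold BETWEEN 6621 AND 35420

Result:
id | title                 | sold 
---+-----------------------+------
1  | Sense and Sensibility | 10204
2  | The Two Towers        | 18730
3  | I, Robot              | 27013
4  | Cat's Eye             | 33481
6  | Emma                  | 23529
9  | Mansfield Park        | 6690 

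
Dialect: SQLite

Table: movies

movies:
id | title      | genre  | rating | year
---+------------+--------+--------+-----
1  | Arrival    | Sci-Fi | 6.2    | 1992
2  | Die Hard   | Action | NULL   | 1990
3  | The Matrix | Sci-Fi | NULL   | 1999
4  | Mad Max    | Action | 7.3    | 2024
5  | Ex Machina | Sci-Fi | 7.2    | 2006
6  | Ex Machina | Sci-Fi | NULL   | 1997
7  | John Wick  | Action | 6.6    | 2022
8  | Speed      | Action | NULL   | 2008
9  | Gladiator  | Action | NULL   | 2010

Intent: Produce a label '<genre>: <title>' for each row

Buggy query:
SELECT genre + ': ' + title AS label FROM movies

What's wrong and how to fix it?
Bug: '+' is numeric addition; on text columns SQLite converts them to 0 instead of concatenating

Fix: Use the || operator for string concatenation

Corrected query:
SELECT genre || ': ' || title AS label FROM movies

Result:
label             
------------------
Sci-Fi: Arrival   
Action: Die Hard  
Sci-Fi: The Matrix
Action: Mad Max   
Sci-Fi: Ex Machina
Sci-Fi: Ex Machina
Action: John Wick 
Action: Speed     
Action: Gladiator 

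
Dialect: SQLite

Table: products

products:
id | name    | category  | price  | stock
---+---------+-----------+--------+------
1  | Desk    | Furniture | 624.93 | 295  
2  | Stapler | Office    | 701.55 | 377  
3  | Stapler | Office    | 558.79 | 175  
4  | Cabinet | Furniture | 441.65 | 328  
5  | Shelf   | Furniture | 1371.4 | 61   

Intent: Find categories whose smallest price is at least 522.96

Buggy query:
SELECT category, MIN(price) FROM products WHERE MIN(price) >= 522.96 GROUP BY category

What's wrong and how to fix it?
Bug: Aggregates like MIN are computed per group after WHERE runs

Fix: Use HAVING for the per-group MIN condition

Corrected query:
SELECT category, MIN(price) FROM products GROUP BY category HAVING MIN(price) >= 522.96

Result:
category | MIN(price)
---------+-----------
Office   | 558.79    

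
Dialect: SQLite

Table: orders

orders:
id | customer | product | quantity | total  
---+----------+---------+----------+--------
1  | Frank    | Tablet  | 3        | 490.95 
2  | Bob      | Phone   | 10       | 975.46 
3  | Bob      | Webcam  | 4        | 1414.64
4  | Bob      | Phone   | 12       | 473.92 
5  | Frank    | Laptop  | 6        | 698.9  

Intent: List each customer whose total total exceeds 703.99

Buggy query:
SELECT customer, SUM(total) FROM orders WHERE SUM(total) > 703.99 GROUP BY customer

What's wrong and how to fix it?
Bug: SUM(total) is an aggregate, but WHERE filters rows before aggregation

Fix: Move the aggregate condition to a HAVING clause

Corrected query:
SELECT customer, SUM(total) FROM orders GROUP BY customer HAVING SUM(total) > 703.99

Result:
customer | SUM(total)
---------+-----------
Bob      | 2864.02   
Frank    | 1189.85   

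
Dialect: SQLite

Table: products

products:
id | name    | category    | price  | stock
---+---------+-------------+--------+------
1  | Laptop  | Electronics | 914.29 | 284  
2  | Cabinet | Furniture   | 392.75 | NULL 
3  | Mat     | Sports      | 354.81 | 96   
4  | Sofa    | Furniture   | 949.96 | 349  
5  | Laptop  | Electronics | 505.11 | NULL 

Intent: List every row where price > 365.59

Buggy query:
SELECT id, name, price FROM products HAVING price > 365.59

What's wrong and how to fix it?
Bug: This is a non-aggregate query (no GROUP BY, no aggregates), so in SQLite the HAVING clause is invalid here; a row-level condition belongs in WHERE

Fix: Use WHERE for row-level filtering

Corrected query:
SELECT id, name, price FROM products WHERE price > 365.59

Result:
id | name    | price 
---+---------+-------
1  | Laptop  | 914.29
2  | Cabinet | 392.75
4  | Sofa    | 949.96
5  | Laptop  | 505.11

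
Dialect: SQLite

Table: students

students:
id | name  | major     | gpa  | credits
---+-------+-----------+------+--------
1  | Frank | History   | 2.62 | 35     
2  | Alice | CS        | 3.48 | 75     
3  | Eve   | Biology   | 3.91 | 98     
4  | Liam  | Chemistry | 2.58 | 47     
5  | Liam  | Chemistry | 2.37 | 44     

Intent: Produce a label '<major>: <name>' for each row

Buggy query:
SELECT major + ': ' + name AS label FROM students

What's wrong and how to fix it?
Bug: SQLite uses || for string concatenation; + coerces text to numbers (yielding 0)

Fix: Replace + with || to concatenate text

Corrected query:
SELECT major || ': ' || name AS label FROM students

Result:
label          
---------------
History: Frank 
CS: Alice      
Biology: Eve   
Chemistry: Liam
Chemistry: Liam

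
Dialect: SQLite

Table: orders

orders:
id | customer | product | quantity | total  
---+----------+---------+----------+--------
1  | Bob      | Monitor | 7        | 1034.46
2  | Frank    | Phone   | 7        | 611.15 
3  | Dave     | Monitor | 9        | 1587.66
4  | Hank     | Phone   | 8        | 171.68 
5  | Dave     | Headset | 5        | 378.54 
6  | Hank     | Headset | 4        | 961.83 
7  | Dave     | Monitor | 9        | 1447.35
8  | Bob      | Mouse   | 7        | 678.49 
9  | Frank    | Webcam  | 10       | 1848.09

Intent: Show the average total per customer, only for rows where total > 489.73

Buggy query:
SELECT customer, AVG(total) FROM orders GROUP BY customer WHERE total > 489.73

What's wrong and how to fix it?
Bug: Row-level WHERE must come before GROUP BY in the clause order

Fix: Place WHERE between FROM and GROUP BY

Corrected query:
SELECT customer, AVG(total) FROM orders WHERE total > 489.73 GROUP BY customer

Result:
customer | AVG(total)
---------+-----------
Bob      | 856.475   
Dave     | 1517.505  
Frank    | 1229.62   
Hank     | 961.83    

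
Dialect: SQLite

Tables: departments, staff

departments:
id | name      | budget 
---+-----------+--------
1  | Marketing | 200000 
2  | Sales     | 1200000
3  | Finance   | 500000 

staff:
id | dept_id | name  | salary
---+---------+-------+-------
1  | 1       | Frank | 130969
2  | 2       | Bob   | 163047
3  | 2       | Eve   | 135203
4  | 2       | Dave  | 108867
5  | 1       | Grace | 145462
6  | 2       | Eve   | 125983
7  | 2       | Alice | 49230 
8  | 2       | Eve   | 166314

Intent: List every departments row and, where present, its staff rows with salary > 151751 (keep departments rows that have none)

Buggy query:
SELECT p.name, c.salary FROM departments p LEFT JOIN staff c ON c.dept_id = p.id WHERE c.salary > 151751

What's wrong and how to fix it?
Bug: Filtering c.salary in WHERE discards the NULL rows produced by LEFT JOIN, turning it into an inner join

Fix: Put 'c.salary > 151751' in the JOIN's ON clause instead of WHERE

Corrected query:
SELECT p.name, c.salary FROM departments p LEFT JOIN staff c ON c.dept_id = p.id AND c.salary > 151751

Result:
name      | salary
----------+-------
Marketing | NULL  
Sales     | 163047
Sales     | 166314
Finance   | NULL  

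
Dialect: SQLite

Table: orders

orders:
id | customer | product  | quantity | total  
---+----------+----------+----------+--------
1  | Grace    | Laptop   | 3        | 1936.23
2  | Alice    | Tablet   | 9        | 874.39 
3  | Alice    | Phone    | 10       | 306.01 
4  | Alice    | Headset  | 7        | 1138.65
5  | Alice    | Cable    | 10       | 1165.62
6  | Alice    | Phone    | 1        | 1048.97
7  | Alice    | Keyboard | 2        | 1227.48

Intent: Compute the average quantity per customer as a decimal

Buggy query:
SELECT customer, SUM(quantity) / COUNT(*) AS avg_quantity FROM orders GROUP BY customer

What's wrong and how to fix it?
Bug: SUM(quantity) and COUNT(*) are both integers; the division truncates the fractional part

Fix: Cast one side to REAL so the division keeps the fractional part

Corrected query:
SELECT customer, SUM(quantity) * 1.0 / COUNT(*) AS avg_quantity FROM orders GROUP BY customer

Result:
customer | avg_quantity
---------+-------------
Alice    | 6.5         
Grace    | 3           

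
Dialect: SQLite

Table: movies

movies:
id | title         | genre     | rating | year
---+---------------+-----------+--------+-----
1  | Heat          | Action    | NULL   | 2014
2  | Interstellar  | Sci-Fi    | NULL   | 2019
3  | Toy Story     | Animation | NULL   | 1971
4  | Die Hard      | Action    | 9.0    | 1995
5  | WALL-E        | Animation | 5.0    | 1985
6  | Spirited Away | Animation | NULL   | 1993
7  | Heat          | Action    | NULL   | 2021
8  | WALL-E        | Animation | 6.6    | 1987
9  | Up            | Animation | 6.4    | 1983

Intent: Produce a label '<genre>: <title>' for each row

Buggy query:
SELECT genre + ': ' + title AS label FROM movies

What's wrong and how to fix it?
Bug: '+' is numeric addition; on text columns SQLite converts them to 0 instead of concatenating

Fix: Replace + with || to concatenate text

Corrected query:
SELECT genre || ': ' || title AS label FROM movies

Result:
label                   
------------------------
Action: Heat            
Sci-Fi: Interstellar    
Animation: Toy Story    
Action: Die Hard        
Animation: WALL-E       
Animation: Spirited Away
Action: Heat            
Animation: WALL-E       
Animation: Up           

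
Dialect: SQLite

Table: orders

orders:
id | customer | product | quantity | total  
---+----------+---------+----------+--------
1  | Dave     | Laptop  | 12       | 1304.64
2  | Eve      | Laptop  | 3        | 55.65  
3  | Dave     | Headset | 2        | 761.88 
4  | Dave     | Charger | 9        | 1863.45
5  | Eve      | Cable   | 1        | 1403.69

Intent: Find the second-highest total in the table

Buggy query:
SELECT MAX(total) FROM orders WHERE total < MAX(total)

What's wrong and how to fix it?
Bug: MAX(total) on the right of the comparison is an aggregate-in-WHERE error

Fix: Put the inner MAX in a scalar subquery

Corrected query:
SELECT MAX(total) FROM orders WHERE total < (SELECT MAX(total) FROM orders)

Result:
MAX(total)
----------
1403.69   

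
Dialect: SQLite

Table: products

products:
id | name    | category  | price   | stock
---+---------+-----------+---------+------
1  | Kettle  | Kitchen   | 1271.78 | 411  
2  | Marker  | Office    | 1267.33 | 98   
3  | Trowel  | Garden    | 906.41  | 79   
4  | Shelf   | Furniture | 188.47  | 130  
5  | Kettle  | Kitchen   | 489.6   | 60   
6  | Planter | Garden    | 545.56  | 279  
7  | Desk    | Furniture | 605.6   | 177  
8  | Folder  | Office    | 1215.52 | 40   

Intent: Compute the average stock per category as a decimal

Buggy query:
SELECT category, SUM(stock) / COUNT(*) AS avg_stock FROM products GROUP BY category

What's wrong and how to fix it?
Bug: Both operands are integers, so '/' performs integer division and truncates

Fix: Cast one side to REAL so the division keeps the fractional part

Corrected query:
SELECT category, SUM(stock) * 1.0 / COUNT(*) AS avg_stock FROM products GROUP BY category

Result:
category  | avg_stock
----------+----------
Furniture | 153.5    
Garden    | 179      
Kitchen   | 235.5    
Office    | 69       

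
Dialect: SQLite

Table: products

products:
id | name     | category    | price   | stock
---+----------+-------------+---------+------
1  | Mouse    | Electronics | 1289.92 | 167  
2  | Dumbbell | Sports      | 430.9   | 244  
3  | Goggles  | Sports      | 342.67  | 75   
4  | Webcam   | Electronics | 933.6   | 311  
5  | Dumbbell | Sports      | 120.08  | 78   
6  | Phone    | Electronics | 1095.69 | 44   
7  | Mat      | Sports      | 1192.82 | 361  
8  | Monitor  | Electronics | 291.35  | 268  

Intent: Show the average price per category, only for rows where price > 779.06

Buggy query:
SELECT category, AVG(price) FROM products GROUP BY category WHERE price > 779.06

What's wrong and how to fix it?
Bug: WHERE cannot follow GROUP BY

Fix: Move the WHERE clause before GROUP BY

Corrected query:
SELECT category, AVG(price) FROM products WHERE price > 779.06 GROUP BY category

Result:
category    | AVG(price) 
------------+------------
Electronics | 1106.403333
Sports      | 1192.82    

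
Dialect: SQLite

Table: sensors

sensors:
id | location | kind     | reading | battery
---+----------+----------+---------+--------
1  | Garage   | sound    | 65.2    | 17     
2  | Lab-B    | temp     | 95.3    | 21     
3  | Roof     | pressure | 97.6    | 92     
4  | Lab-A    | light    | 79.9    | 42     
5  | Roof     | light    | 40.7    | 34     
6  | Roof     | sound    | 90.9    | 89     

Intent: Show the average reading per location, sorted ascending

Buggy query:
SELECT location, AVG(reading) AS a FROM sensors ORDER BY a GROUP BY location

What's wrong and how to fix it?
Bug: GROUP BY must precede ORDER BY

Fix: Reorder: SELECT … FROM … GROUP BY … ORDER BY …

Corrected query:
SELECT location, AVG(reading) AS a FROM sensors GROUP BY location ORDER BY a

Result:
location | a   
---------+-----
Garage   | 65.2
Roof     | 76.4
Lab-A    | 79.9
Lab-B    | 95.3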